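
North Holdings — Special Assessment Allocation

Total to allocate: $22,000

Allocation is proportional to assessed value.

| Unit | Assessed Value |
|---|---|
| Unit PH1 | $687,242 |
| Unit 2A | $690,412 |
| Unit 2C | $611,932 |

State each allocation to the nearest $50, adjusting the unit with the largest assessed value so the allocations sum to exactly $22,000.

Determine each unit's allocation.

Unit PH1: $7,600 | Unit 2A: $7,650 | Unit 2C: $6,750

Total assessed value = 687,242 + 690,412 + 611,932 = 1,989,586.
Unrounded shares: Unit PH1 7,599.23; Unit 2A 7,634.28; Unit 2C 6,766.49.
At nearest $50: Unit PH1 $7,600; Unit 2A $7,650; Unit 2C $6,750. Sum = $22,000.
Rounded total matches; no reconciliation needed.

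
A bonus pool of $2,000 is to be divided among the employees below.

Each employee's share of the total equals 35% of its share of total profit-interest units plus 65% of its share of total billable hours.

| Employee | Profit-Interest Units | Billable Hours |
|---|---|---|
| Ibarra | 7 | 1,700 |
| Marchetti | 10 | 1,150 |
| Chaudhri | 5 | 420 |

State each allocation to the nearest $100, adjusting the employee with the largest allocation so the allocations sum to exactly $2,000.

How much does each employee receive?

Ibarra: $900 | Marchetti: $800 | Chaudhri: $300

Profit-interest units total 22; billable hours total 3,270.
Combined weights (35% profit-interest units + 65% billable hours): Ibarra 0.4493; Marchetti 0.3877; Chaudhri 0.1630.
Proportional shares: Ibarra 898.57; Marchetti 775.37; Chaudhri 326.06.
At nearest $100: Ibarra $900; Marchetti $800; Chaudhri $300. Sum = $2,000.
Rounded total matches; no reconciliation needed.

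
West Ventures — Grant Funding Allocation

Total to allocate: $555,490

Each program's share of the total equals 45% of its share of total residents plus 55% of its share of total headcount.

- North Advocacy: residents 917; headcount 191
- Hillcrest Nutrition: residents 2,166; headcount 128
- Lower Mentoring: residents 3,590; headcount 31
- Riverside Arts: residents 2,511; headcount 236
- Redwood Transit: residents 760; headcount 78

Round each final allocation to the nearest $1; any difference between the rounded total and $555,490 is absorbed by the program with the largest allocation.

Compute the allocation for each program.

North Advocacy: $110,934; Hillcrest Nutrition: $113,344; Lower Mentoring: $104,508; Riverside Arts: $171,710; Redwood Transit: $54,994

Totals — residents 9,944, headcount 664.
Combined weights (45% residents + 55% headcount): North Advocacy 0.1997; Hillcrest Nutrition 0.2040; Lower Mentoring 0.1881; Riverside Arts 0.3091; Redwood Transit 0.0990.
Pro-rata amounts: North Advocacy 110,934.25; Hillcrest Nutrition 113,343.85; Lower Mentoring 104,508.49; Riverside Arts 171,709.33; Redwood Transit 54,994.08.
Rounded to nearest $1: North Advocacy $110,934; Hillcrest Nutrition $113,344; Lower Mentoring $104,508; Riverside Arts $171,709; Redwood Transit $54,994. Sum = $555,489.
Difference $555,490 − $555,489 = +$1 applied to largest allocation (Riverside Arts): Riverside Arts becomes $171,710.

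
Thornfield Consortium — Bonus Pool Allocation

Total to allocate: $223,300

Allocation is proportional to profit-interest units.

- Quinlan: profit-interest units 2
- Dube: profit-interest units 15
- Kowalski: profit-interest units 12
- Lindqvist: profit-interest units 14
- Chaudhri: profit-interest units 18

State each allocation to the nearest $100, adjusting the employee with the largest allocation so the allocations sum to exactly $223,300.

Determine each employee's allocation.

Combined profit-interest units = 61.
Raw shares: Quinlan 2/61 × $223,300 = 7,321.31; Dube 15/61 × $223,300 = 54,909.84; Kowalski 12/61 × $223,300 = 43,927.87; Lindqvist 14/61 × $223,300 = 51,249.18; Chaudhri 18/61 × $223,300 = 65,891.80.
After rounding ($100): Quinlan $7,300; Dube $54,900; Kowalski $43,900; Lindqvist $51,200; Chaudhri $65,900. Sum = $223,200.
Difference $223,300 − $223,200 = +$100 applied to largest allocation (Chaudhri): Chaudhri becomes $66,000.

Quinlan: $7,300; Dube: $54,900; Kowalski: $43,900; Lindqvist: $51,200; Chaudhri: $66,000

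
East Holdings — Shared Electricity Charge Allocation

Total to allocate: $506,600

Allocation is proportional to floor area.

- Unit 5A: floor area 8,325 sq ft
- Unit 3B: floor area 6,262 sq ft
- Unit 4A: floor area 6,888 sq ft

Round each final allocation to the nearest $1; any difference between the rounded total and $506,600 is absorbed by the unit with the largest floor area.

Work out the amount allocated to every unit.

Unit 5A: $196,389; Unit 3B: $147,722; Unit 4A: $162,489

Floor area total: 8,325 + 6,262 + 6,888 = 21,475.
Pro-rata amounts: Unit 5A 196,388.59; Unit 3B 147,721.97; Unit 4A 162,489.44.
At nearest $1: Unit 5A $196,389; Unit 3B $147,722; Unit 4A $162,489. Sum = $506,600.
No rounding difference to absorb.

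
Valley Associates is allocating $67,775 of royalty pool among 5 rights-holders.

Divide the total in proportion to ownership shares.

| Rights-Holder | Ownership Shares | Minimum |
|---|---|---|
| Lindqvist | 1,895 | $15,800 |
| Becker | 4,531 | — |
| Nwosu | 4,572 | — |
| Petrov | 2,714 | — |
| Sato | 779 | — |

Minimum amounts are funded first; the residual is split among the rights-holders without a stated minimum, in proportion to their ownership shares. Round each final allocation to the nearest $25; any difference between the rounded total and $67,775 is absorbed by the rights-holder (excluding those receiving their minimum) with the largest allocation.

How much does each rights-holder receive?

Lindqvist: $15,800 | Becker: $18,700 | Nwosu: $18,850 | Petrov: $11,200 | Sato: $3,225

Minimums first: Lindqvist $15,800. Balance $51,975.
Balance split over remaining ownership shares 12,596: Becker 18,696.31 → $18,700; Nwosu 18,865.49 → $18,875; Petrov 11,198.81 → $11,200; Sato 3,214.40 → $3,225.
Rounding difference −$25 applied to Nwosu → $18,850.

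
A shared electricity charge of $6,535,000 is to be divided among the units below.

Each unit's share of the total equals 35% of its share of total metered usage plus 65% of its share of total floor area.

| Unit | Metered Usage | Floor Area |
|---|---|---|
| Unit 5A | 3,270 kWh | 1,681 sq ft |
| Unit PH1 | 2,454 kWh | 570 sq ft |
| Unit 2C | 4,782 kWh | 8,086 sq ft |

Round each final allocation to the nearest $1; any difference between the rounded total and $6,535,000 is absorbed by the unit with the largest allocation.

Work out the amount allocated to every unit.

Totals — metered usage 10,506, floor area 10,337.
Composite weights (35% metered usage + 65% floor area): Unit 5A 0.2146; Unit PH1 0.1176; Unit 2C 0.6678.
Pro-rata amounts: Unit 5A 1,402,676.09; Unit PH1 768,485.97; Unit 2C 4,363,837.94.
At nearest $1: Unit 5A $1,402,676; Unit PH1 $768,486; Unit 2C $4,363,838. Sum = $6,535,000.
No rounding difference to absorb.

Unit 5A: $1,402,676; Unit PH1: $768,486; Unit 2C: $4,363,838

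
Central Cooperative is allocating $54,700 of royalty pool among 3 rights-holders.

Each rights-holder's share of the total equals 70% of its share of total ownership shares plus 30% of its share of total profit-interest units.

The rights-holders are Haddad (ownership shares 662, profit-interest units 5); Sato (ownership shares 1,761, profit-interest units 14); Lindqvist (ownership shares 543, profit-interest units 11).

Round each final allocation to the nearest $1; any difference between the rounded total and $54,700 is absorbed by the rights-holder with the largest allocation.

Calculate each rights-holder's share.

Ownership shares total 2,966; profit-interest units total 30.
Combined weights (70% ownership shares + 30% profit-interest units): Haddad 0.2062; Sato 0.5556; Lindqvist 0.2382.
Raw shares: Haddad 11,281.18; Sato 30,391.88; Lindqvist 13,026.94.
After rounding ($1): Haddad $11,281; Sato $30,392; Lindqvist $13,027. Sum = $54,700.
Rounded total matches; no reconciliation needed.

Haddad: $11,281 | Sato: $30,392 | Lindqvist: $13,027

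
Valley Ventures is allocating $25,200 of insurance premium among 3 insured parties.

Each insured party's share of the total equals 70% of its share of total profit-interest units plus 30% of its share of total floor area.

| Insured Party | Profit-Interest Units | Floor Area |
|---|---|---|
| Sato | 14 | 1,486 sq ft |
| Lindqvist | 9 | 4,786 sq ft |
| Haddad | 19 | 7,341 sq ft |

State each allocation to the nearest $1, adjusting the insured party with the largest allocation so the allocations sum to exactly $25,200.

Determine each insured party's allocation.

Sato: $6,705 | Lindqvist: $6,438 | Haddad: $12,057

Profit-interest units total 42; floor area total 13,613.
Combined weights (70% profit-interest units + 30% floor area): Sato 0.2661; Lindqvist 0.2555; Haddad 0.4784.
Pro-rata amounts: Sato 6,705.25; Lindqvist 6,437.91; Haddad 12,056.84.
Rounded to nearest $1: Sato $6,705; Lindqvist $6,438; Haddad $12,057. Sum = $25,200.
No rounding difference to absorb.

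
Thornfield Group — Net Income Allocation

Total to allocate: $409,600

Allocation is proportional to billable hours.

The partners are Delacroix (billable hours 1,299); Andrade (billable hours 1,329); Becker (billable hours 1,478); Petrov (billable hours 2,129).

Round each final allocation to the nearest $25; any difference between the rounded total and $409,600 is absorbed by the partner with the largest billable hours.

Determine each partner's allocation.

Sum of billable hours: 6,235.
Proportional shares: Delacroix 1,299/6,235 × $409,600 = 85,336.07; Andrade 1,329/6,235 × $409,600 = 87,306.88; Becker 1,478/6,235 × $409,600 = 97,095.24; Petrov 2,129/6,235 × $409,600 = 139,861.81.
At nearest $25: Delacroix $85,325; Andrade $87,300; Becker $97,100; Petrov $139,850. Sum = $409,575.
Difference $409,600 − $409,575 = +$25 applied to largest billable hours (Petrov): Petrov becomes $139,875.

Delacroix: $85,325 · Andrade: $87,300 · Becker: $97,100 · Petrov: $139,875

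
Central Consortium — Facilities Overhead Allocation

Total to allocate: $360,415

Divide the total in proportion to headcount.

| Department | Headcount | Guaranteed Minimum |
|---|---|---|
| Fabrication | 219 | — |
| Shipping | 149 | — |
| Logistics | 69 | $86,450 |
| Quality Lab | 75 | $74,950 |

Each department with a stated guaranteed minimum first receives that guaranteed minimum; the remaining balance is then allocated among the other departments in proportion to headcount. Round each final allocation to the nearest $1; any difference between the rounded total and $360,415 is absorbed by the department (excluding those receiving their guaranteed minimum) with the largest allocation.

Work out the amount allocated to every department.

Fund the minimums — Logistics $86,450; Quality Lab $74,950. Balance $199,015.
Balance split over remaining headcount 368: Fabrication 118,435.56 → $118,436; Shipping 80,579.44 → $80,579.

Fabrication: $118,436 | Shipping: $80,579 | Logistics: $86,450 | Quality Lab: $74,950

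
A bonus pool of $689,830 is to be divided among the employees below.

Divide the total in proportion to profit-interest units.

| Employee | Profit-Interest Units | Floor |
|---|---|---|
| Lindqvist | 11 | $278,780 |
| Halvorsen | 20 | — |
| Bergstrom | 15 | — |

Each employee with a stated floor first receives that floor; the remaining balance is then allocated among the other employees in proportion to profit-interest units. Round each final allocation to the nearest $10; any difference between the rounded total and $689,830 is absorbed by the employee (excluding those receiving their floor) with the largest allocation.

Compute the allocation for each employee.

Minimums first: Lindqvist $278,780. Residual $411,050.
Residual split over remaining profit-interest units 35: Halvorsen 234,885.71 → $234,890; Bergstrom 176,164.29 → $176,160.

Lindqvist: $278,780 | Halvorsen: $234,890 | Bergstrom: $176,160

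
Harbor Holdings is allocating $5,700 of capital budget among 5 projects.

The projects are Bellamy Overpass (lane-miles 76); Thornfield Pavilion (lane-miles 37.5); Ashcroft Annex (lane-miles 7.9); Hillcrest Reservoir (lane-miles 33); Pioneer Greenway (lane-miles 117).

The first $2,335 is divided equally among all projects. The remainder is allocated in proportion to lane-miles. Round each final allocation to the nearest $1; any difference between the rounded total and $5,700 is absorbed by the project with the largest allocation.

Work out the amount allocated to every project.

Bellamy Overpass: $1,409; Thornfield Pavilion: $932; Ashcroft Annex: $565; Hillcrest Reservoir: $876; Pioneer Greenway: $1,918

First tranche $2,335 split equally: $467 each.
Remainder $3,365 by lane-miles (total 271.4): Bellamy Overpass 942.30 → $942; Thornfield Pavilion 464.95 → $465; Ashcroft Annex 97.95 → $98; Hillcrest Reservoir 409.16 → $409; Pioneer Greenway 1,450.64 → $1,451.
Totals: Bellamy Overpass $467 + $942 = $1,409; Thornfield Pavilion $467 + $465 = $932; Ashcroft Annex $467 + $98 = $565; Hillcrest Reservoir $467 + $409 = $876; Pioneer Greenway $467 + $1,451 = $1,918.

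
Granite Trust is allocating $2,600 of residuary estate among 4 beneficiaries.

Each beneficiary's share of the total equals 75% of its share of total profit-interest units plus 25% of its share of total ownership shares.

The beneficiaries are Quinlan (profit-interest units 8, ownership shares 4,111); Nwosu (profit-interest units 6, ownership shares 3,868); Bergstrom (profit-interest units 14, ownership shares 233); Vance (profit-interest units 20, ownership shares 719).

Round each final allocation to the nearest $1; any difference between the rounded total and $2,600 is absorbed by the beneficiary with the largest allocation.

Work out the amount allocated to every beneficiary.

Quinlan: $624 | Nwosu: $525 | Bergstrom: $586 | Vance: $865

Totals — profit-interest units 48, ownership shares 8,931.
Composite weights (75% profit-interest units + 25% ownership shares): Quinlan 0.2401; Nwosu 0.2020; Bergstrom 0.2253; Vance 0.3326.
Pro-rata amounts: Quinlan 624.20; Nwosu 525.26; Bergstrom 585.71; Vance 864.83.
Rounded to nearest $1: Quinlan $624; Nwosu $525; Bergstrom $586; Vance $865. Sum = $2,600.
Rounded total matches; no reconciliation needed.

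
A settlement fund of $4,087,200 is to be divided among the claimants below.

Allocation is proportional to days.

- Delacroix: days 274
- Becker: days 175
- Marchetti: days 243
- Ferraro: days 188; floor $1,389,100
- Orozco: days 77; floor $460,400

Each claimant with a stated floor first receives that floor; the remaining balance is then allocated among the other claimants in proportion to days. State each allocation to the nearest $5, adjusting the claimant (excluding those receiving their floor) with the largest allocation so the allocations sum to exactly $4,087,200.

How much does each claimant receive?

Delacroix: $886,030 | Becker: $565,890 | Marchetti: $785,780 | Ferraro: $1,389,100 | Orozco: $460,400

Guaranteed amounts: Ferraro $1,389,100; Orozco $460,400. Balance $2,237,700.
Balance split over remaining days 692: Delacroix 886,025.72 → $886,025; Becker 565,892.34 → $565,890; Marchetti 785,781.94 → $785,780.
Rounding difference +$5 applied to Delacroix → $886,030.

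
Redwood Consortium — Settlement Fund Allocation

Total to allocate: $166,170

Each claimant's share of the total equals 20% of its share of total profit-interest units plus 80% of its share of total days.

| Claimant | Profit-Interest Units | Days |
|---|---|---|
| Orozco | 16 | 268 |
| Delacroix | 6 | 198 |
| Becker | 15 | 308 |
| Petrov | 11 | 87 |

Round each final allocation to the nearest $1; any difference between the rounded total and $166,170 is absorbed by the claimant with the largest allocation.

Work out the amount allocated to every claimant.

Profit-interest units total 48; days total 861.
Composite weights (20% profit-interest units + 80% days): Orozco 0.3157; Delacroix 0.2090; Becker 0.3487; Petrov 0.1267.
Unrounded shares: Orozco 52,456.45; Delacroix 34,724.90; Becker 57,939.97; Petrov 21,048.68.
After rounding ($1): Orozco $52,456; Delacroix $34,725; Becker $57,940; Petrov $21,049. Sum = $166,170.
Rounded total matches; no reconciliation needed.

Orozco: $52,456; Delacroix: $34,725; Becker: $57,940; Petrov: $21,049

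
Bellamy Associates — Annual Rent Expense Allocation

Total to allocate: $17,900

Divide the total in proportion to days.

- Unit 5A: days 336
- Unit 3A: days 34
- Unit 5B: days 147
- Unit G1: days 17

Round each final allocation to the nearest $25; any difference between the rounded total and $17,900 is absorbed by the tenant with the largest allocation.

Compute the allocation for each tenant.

Total days = 534.
Raw shares: Unit 5A 336/534 × $17,900 = 11,262.92; Unit 3A 34/534 × $17,900 = 1,139.70; Unit 5B 147/534 × $17,900 = 4,927.53; Unit G1 17/534 × $17,900 = 569.85.
After rounding ($25): Unit 5A $11,275; Unit 3A $1,150; Unit 5B $4,925; Unit G1 $575. Sum = $17,925.
Difference $17,900 − $17,925 = −$25 applied to largest allocation (Unit 5A): Unit 5A becomes $11,250.

Unit 5A: $11,250; Unit 3A: $1,150; Unit 5B: $4,925; Unit G1: $575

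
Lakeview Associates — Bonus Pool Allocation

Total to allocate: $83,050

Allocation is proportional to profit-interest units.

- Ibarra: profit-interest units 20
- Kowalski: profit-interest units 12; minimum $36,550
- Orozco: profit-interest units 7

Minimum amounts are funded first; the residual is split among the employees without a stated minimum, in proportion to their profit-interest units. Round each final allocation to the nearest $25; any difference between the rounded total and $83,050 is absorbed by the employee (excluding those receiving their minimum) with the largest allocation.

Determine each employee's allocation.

Fund the minimums — Kowalski $36,550. Balance $46,500.
Balance split over remaining profit-interest units 27: Ibarra 34,444.44 → $34,450; Orozco 12,055.56 → $12,050.

Ibarra: $34,450; Kowalski: $36,550; Orozco: $12,050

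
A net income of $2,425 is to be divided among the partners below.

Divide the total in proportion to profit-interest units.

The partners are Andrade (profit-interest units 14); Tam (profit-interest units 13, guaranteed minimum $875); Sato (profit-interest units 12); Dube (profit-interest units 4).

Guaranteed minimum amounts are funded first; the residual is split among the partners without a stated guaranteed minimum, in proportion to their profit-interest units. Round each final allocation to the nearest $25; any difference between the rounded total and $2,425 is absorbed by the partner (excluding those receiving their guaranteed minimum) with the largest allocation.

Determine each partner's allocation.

Andrade: $725 · Tam: $875 · Sato: $625 · Dube: $200

Minimums first: Tam $875. Residual $1,550.
Residual split over remaining profit-interest units 30: Andrade 723.33 → $725; Sato 620.00 → $625; Dube 206.67 → $200.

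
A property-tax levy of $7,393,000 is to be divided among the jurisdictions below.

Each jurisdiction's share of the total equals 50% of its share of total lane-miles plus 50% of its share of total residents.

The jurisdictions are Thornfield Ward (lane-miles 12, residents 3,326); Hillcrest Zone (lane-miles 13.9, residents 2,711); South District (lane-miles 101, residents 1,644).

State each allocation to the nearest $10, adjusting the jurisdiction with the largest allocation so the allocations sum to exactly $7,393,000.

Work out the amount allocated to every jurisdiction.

Totals — lane-miles 126.9, residents 7,681.
Combined weights (50% lane-miles + 50% residents): Thornfield Ward 0.2638; Hillcrest Zone 0.2312; South District 0.5050.
Raw shares: Thornfield Ward 1,950,196.45; Hillcrest Zone 1,709,571.74; South District 3,733,231.81.
Rounded to nearest $10: Thornfield Ward $1,950,200; Hillcrest Zone $1,709,570; South District $3,733,230. Sum = $7,393,000.
No rounding difference to absorb.

Thornfield Ward: $1,950,200; Hillcrest Zone: $1,709,570; South District: $3,733,230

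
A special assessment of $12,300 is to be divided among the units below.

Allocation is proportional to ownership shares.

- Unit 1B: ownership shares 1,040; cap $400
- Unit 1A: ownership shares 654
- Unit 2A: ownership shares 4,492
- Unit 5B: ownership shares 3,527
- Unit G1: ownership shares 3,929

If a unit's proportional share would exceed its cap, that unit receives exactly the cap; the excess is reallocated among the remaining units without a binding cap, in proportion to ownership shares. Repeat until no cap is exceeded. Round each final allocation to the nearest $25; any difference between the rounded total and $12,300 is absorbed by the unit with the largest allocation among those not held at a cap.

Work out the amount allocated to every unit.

Unit 1B: $400 | Unit 1A: $625 | Unit 2A: $4,250 | Unit 5B: $3,325 | Unit G1: $3,700

Ownership shares total: 13,642.
Proportional shares (ignoring caps): Unit 1B 937.69; Unit 1A 589.66; Unit 2A 4,050.11; Unit 5B 3,180.04; Unit G1 3,542.49.
Cap binds for Unit 1B ($400); balance $11,900 reallocated over remaining ownership shares 12,602.
Shares after redistribution: Unit 1A 617.57 → $625; Unit 2A 4,241.77 → $4,250; Unit 5B 3,330.53 → $3,325; Unit G1 3,710.13 → $3,700.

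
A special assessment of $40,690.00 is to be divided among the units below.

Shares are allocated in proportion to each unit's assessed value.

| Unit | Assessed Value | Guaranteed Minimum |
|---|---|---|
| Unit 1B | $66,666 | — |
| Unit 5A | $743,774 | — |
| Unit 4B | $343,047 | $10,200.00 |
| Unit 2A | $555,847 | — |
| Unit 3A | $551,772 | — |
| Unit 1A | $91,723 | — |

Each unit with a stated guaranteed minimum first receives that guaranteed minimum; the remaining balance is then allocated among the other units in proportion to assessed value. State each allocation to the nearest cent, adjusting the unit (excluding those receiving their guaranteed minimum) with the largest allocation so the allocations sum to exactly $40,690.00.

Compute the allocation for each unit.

Guaranteed amounts: Unit 4B $10,200.00. Balance $30,490.00.
Balance split over remaining assessed value 2,009,782: Unit 1B 1,011.3765 → $1,011.38; Unit 5A 11,283.6463 → $11,283.65; Unit 2A 8,432.6435 → $8,432.64; Unit 3A 8,370.8224 → $8,370.82; Unit 1A 1,391.5113 → $1,391.51.

Unit 1B: $1,011.38; Unit 5A: $11,283.65; Unit 4B: $10,200.00; Unit 2A: $8,432.64; Unit 3A: $8,370.82; Unit 1A: $1,391.51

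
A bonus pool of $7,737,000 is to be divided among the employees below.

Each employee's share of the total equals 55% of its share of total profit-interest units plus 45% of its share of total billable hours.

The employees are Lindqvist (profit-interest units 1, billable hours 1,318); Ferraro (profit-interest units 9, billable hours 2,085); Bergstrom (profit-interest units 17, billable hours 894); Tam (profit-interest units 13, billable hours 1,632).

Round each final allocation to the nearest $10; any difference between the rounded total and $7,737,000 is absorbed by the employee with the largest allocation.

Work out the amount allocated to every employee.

Totals — profit-interest units 40, billable hours 5,929.
Composite weights (55% profit-interest units + 45% billable hours): Lindqvist 0.1138; Ferraro 0.2820; Bergstrom 0.3016; Tam 0.3026.
Raw shares: Lindqvist 880,344.74; Ferraro 2,181,815.40; Bergstrom 2,333,501.84; Tam 2,341,338.02.
Rounded to nearest $10: Lindqvist $880,340; Ferraro $2,181,820; Bergstrom $2,333,500; Tam $2,341,340. Sum = $7,737,000.
No rounding difference to absorb.

Lindqvist: $880,340; Ferraro: $2,181,820; Bergstrom: $2,333,500; Tam: $2,341,340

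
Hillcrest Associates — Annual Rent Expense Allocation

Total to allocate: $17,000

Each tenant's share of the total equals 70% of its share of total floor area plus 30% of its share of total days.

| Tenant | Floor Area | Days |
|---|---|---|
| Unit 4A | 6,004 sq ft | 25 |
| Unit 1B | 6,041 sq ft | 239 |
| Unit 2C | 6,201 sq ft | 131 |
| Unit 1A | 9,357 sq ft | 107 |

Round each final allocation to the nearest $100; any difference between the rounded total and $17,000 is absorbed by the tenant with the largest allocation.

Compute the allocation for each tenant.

Floor area total 27,603; days total 502.
Combined weights (70% floor area + 30% days): Unit 4A 0.1672; Unit 1B 0.2960; Unit 2C 0.2355; Unit 1A 0.3012.
Pro-rata amounts: Unit 4A 2,842.38; Unit 1B 5,032.44; Unit 2C 4,004.21; Unit 1A 5,120.97.
At nearest $100: Unit 4A $2,800; Unit 1B $5,000; Unit 2C $4,000; Unit 1A $5,100. Sum = $16,900.
Difference $17,000 − $16,900 = +$100 applied to largest allocation (Unit 1A): Unit 1A becomes $5,200.

Unit 4A: $2,800 · Unit 1B: $5,000 · Unit 2C: $4,000 · Unit 1A: $5,200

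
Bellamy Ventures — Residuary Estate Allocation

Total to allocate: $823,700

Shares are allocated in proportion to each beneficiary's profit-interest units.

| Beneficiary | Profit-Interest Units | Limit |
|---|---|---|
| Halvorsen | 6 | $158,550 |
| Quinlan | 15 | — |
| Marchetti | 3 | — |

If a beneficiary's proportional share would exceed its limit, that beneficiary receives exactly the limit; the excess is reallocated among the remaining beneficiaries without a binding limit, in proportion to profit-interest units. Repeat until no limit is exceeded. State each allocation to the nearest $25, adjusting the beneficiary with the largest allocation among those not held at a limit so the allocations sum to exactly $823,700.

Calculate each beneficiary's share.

Profit-interest units total: 24.
Unconstrained shares: Halvorsen 205,925.00; Quinlan 514,812.50; Marchetti 102,962.50.
Held at cap: Halvorsen ($158,550); balance $665,150 reallocated over remaining profit-interest units 18.
Shares after redistribution: Quinlan 554,291.67 → $554,300; Marchetti 110,858.33 → $110,850.

Halvorsen: $158,550; Quinlan: $554,300; Marchetti: $110,850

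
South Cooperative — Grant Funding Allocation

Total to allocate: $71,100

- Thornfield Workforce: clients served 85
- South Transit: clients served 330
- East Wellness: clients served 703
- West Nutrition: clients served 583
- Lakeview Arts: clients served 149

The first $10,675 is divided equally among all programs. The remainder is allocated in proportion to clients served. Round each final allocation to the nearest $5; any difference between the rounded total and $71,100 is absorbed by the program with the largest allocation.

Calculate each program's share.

First tranche $10,675 split equally: $2,135 each.
Remainder $60,425 by clients served (total 1,850): Thornfield Workforce 2,776.28 → $2,775; South Transit 10,778.51 → $10,780; East Wellness 22,961.50 → $22,960; West Nutrition 19,042.04 → $19,040; Lakeview Arts 4,866.66 → $4,865.
Rounding difference +$5 on remainder applied to East Wellness.
Totals: Thornfield Workforce $2,135 + $2,775 = $4,910; South Transit $2,135 + $10,780 = $12,915; East Wellness $2,135 + $22,965 = $25,100; West Nutrition $2,135 + $19,040 = $21,175; Lakeview Arts $2,135 + $4,865 = $7,000.

Thornfield Workforce: $4,910 | South Transit: $12,915 | East Wellness: $25,100 | West Nutrition: $21,175 | Lakeview Arts: $7,000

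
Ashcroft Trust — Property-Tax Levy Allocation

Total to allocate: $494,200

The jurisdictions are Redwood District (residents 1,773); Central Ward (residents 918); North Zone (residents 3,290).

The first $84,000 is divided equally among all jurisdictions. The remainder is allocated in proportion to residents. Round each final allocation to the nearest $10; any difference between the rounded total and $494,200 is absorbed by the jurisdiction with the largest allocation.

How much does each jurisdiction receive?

First tranche $84,000 split equally: $28,000 each.
Remainder $410,200 by residents (total 5,981): Redwood District 121,599.16 → $121,600; Central Ward 62,959.97 → $62,960; North Zone 225,640.86 → $225,640.
Totals: Redwood District $28,000 + $121,600 = $149,600; Central Ward $28,000 + $62,960 = $90,960; North Zone $28,000 + $225,640 = $253,640.

Redwood District: $149,600 | Central Ward: $90,960 | North Zone: $253,640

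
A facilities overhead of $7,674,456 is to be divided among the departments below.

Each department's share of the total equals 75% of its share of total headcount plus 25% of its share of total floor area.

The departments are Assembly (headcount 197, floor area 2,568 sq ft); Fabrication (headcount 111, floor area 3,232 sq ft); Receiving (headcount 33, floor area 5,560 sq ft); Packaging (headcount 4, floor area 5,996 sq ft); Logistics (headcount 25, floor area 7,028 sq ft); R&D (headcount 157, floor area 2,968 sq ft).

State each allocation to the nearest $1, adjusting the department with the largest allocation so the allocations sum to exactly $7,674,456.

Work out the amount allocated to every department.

Headcount total 527; floor area total 27,352.
Combined weights (75% headcount + 25% floor area): Assembly 0.3038; Fabrication 0.1875; Receiving 0.0978; Packaging 0.0605; Logistics 0.0998; R&D 0.2506.
Proportional shares: Assembly 2,331,747.67; Fabrication 1,439,040.63; Receiving 750,430.56; Packaging 464,278.77; Logistics 766,028.64; R&D 1,922,929.73.
After rounding ($1): Assembly $2,331,748; Fabrication $1,439,041; Receiving $750,431; Packaging $464,279; Logistics $766,029; R&D $1,922,930. Sum = $7,674,458.
Difference $7,674,456 − $7,674,458 = −$2 applied to largest allocation (Assembly): Assembly becomes $2,331,746.

Assembly: $2,331,746; Fabrication: $1,439,041; Receiving: $750,431; Packaging: $464,279; Logistics: $766,029; R&D: $1,922,930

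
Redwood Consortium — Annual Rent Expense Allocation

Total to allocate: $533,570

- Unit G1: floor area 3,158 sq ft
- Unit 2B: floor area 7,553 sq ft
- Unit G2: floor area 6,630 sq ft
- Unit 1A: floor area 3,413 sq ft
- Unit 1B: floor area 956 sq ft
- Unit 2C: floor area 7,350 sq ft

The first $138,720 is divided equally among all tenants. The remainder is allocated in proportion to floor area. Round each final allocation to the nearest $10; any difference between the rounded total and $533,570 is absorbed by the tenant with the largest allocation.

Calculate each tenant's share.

Equal tier: $138,720 ÷ 6 = $23,120 apiece.
Remainder $394,850 by floor area (total 29,060): Unit G1 42,909.03 → $42,910; Unit 2B 102,625.67 → $102,630; Unit G2 90,084.50 → $90,080; Unit 1A 46,373.81 → $46,370; Unit 1B 12,989.56 → $12,990; Unit 2C 99,867.43 → $99,870.
Totals: Unit G1 $23,120 + $42,910 = $66,030; Unit 2B $23,120 + $102,630 = $125,750; Unit G2 $23,120 + $90,080 = $113,200; Unit 1A $23,120 + $46,370 = $69,490; Unit 1B $23,120 + $12,990 = $36,110; Unit 2C $23,120 + $99,870 = $122,990.

Unit G1: $66,030; Unit 2B: $125,750; Unit G2: $113,200; Unit 1A: $69,490; Unit 1B: $36,110; Unit 2C: $122,990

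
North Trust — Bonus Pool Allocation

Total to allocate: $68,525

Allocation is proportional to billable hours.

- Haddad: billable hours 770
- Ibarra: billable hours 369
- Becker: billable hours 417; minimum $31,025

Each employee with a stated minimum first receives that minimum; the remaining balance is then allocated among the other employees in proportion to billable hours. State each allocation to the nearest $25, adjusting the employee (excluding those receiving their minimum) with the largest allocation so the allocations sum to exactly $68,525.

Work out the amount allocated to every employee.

Haddad: $25,350 | Ibarra: $12,150 | Becker: $31,025

Fund the minimums — Becker $31,025. Residual $37,500.
Residual split over remaining billable hours 1,139: Haddad 25,351.19 → $25,350; Ibarra 12,148.81 → $12,150.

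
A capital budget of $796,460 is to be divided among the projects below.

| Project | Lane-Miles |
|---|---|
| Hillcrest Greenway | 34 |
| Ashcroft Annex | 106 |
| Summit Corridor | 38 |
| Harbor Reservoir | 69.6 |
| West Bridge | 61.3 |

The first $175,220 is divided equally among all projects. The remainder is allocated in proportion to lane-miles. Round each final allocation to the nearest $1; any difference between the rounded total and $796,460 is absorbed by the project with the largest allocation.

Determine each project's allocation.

Equal tier: $175,220 ÷ 5 = $35,044 apiece.
Remainder $621,240 by lane-miles (total 308.9): Hillcrest Greenway 68,378.63 → $68,379; Ashcroft Annex 213,180.45 → $213,180; Summit Corridor 76,423.18 → $76,423; Harbor Reservoir 139,975.09 → $139,975; West Bridge 123,282.65 → $123,283.
Totals: Hillcrest Greenway $35,044 + $68,379 = $103,423; Ashcroft Annex $35,044 + $213,180 = $248,224; Summit Corridor $35,044 + $76,423 = $111,467; Harbor Reservoir $35,044 + $139,975 = $175,019; West Bridge $35,044 + $123,283 = $158,327.

Hillcrest Greenway: $103,423; Ashcroft Annex: $248,224; Summit Corridor: $111,467; Harbor Reservoir: $175,019; West Bridge: $158,327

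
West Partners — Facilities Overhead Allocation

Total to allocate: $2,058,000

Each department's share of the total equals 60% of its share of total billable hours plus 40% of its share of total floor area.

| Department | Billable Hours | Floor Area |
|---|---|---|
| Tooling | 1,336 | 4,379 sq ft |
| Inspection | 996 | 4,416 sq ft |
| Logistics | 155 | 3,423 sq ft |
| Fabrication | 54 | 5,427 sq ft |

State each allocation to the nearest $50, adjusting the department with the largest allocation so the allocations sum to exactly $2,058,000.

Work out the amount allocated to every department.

Totals — billable hours 2,541, floor area 17,645.
Composite weights (60% billable hours + 40% floor area): Tooling 0.4147; Inspection 0.3353; Logistics 0.1142; Fabrication 0.1358.
Raw shares: Tooling 853,525.18; Inspection 690,028.22; Logistics 235,017.05; Fabrication 279,429.56.
After rounding ($50): Tooling $853,550; Inspection $690,050; Logistics $235,000; Fabrication $279,450. Sum = $2,058,050.
Difference $2,058,000 − $2,058,050 = −$50 applied to largest allocation (Tooling): Tooling becomes $853,500.

Tooling: $853,500 · Inspection: $690,050 · Logistics: $235,000 · Fabrication: $279,450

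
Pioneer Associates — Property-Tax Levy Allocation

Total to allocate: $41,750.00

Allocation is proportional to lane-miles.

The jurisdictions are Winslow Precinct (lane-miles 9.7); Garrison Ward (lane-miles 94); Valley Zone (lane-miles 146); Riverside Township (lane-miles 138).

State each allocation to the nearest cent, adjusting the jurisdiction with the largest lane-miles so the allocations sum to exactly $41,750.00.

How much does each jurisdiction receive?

Winslow Precinct: $1,044.56 · Garrison Ward: $10,122.52 · Valley Zone: $15,722.20 · Riverside Township: $14,860.72

Total lane-miles = 9.7 + 94 + 146 + 138 = 387.7.
Proportional shares: Winslow Precinct 1,044.5576; Garrison Ward 10,122.5174; Valley Zone 15,722.2079; Riverside Township 14,860.7170.
At nearest cent: Winslow Precinct $1,044.56; Garrison Ward $10,122.52; Valley Zone $15,722.21; Riverside Township $14,860.72. Sum = $41,750.01.
Difference $41,750.00 − $41,750.01 = −$0.01 applied to largest lane-miles (Valley Zone): Valley Zone becomes $15,722.20.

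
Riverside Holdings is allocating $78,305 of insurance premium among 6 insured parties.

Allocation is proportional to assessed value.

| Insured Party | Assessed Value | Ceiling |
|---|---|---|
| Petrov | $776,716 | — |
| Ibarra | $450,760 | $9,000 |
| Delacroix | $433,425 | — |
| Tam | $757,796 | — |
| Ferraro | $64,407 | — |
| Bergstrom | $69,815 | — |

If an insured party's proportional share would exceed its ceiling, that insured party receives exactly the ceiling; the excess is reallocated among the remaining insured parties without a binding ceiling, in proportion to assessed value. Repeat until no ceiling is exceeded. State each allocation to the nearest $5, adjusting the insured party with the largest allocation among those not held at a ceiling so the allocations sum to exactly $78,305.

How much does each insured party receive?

Petrov: $25,605 | Ibarra: $9,000 | Delacroix: $14,290 | Tam: $24,985 | Ferraro: $2,125 | Bergstrom: $2,300

Assessed value total: 2,552,919.
Proportional shares (ignoring caps): Petrov 23,824.00; Ibarra 13,826.04; Delacroix 13,294.33; Tam 23,243.67; Ferraro 1,975.54; Bergstrom 2,141.42.
Capped: Ibarra ($9,000); balance $69,305 reallocated over remaining assessed value 2,102,159.
Shares after redistribution: Petrov 25,607.15 → $25,605; Delacroix 14,289.37 → $14,290; Tam 24,983.39 → $24,985; Ferraro 2,123.40 → $2,125; Bergstrom 2,301.69 → $2,300.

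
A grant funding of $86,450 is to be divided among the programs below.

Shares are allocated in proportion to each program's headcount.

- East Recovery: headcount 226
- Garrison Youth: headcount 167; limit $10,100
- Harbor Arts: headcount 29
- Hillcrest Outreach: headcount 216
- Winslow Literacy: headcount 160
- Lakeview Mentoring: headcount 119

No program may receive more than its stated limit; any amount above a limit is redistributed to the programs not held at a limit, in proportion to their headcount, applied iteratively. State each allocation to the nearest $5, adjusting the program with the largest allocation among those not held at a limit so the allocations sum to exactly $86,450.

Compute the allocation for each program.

Total headcount = 917.
Pro-rata shares before constraints: East Recovery 21,306.11; Garrison Youth 15,743.89; Harbor Arts 2,733.97; Hillcrest Outreach 20,363.36; Winslow Literacy 15,083.97; Lakeview Mentoring 11,218.70.
Cap binds for Garrison Youth ($10,100); remaining pool $76,350 reallocated over remaining headcount 750.
Redistributed shares: East Recovery 23,006.80 → $23,005; Harbor Arts 2,952.20 → $2,950; Hillcrest Outreach 21,988.80 → $21,990; Winslow Literacy 16,288.00 → $16,290; Lakeview Mentoring 12,114.20 → $12,115.

East Recovery: $23,005; Garrison Youth: $10,100; Harbor Arts: $2,950; Hillcrest Outreach: $21,990; Winslow Literacy: $16,290; Lakeview Mentoring: $12,115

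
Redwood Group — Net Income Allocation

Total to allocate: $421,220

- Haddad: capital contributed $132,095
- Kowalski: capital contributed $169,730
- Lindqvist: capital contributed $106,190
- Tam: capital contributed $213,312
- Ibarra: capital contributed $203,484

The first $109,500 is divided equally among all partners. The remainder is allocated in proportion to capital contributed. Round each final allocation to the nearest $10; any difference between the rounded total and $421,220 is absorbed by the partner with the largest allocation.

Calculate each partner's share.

Haddad: $71,820; Kowalski: $86,050; Lindqvist: $62,030; Tam: $102,520; Ibarra: $98,800

$109,500 shared equally gives $21,900 per partner.
Remainder $311,720 by capital contributed (total 824,811): Haddad 49,922.53 → $49,920; Kowalski 64,145.89 → $64,150; Lindqvist 40,132.28 → $40,130; Tam 80,616.79 → $80,620; Ibarra 76,902.51 → $76,900.
Totals: Haddad $21,900 + $49,920 = $71,820; Kowalski $21,900 + $64,150 = $86,050; Lindqvist $21,900 + $40,130 = $62,030; Tam $21,900 + $80,620 = $102,520; Ibarra $21,900 + $76,900 = $98,800.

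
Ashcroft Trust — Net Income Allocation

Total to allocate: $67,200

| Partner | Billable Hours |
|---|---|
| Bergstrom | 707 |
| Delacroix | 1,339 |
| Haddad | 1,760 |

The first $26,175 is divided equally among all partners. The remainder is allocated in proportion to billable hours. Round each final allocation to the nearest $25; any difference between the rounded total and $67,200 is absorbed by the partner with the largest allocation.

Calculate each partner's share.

Bergstrom: $16,350; Delacroix: $23,150; Haddad: $27,700

$26,175 shared equally gives $8,725 per partner.
Remainder $41,025 by billable hours (total 3,806): Bergstrom 7,620.78 → $7,625; Delacroix 14,433.13 → $14,425; Haddad 18,971.10 → $18,975.
Totals: Bergstrom $8,725 + $7,625 = $16,350; Delacroix $8,725 + $14,425 = $23,150; Haddad $8,725 + $18,975 = $27,700.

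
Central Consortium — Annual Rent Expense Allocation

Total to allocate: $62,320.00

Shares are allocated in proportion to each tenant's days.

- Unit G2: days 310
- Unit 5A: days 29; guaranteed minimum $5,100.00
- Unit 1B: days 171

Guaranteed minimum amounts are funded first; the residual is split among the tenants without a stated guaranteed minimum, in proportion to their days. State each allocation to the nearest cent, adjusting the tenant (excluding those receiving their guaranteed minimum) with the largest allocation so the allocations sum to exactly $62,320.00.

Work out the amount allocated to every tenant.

Guaranteed amounts: Unit 5A $5,100.00. Balance $57,220.00.
Balance split over remaining days 481: Unit G2 36,877.7547 → $36,877.75; Unit 1B 20,342.2453 → $20,342.25.

Unit G2: $36,877.75 | Unit 5A: $5,100.00 | Unit 1B: $20,342.25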